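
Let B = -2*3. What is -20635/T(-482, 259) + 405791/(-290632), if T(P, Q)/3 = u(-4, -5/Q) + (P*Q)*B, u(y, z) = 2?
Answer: -91784608951/65307626088 ≈ -1.4054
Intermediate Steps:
B = -6
T(P, Q) = 6 - 18*P*Q (T(P, Q) = 3*(2 + (P*Q)*(-6)) = 3*(2 - 6*P*Q) = 6 - 18*P*Q)
-20635/T(-482, 259) + 405791/(-290632) = -20635/(6 - 18*(-482)*259) + 405791/(-290632) = -20635/(6 + 2247084) + 405791*(-1/290632) = -20635/2247090 - 405791/290632 = -20635*1/2247090 - 405791/290632 = -4127/449418 - 405791/290632 = -91784608951/65307626088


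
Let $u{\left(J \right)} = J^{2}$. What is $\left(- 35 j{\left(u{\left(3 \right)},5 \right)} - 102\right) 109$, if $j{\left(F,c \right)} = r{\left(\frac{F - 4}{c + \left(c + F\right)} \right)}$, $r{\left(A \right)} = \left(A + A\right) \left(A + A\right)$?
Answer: $- \frac{4395098}{361} \approx -12175.0$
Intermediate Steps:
$r{\left(A \right)} = 4 A^{2}$ ($r{\left(A \right)} = 2 A 2 A = 4 A^{2}$)
$j{\left(F,c \right)} = \frac{4 \left(-4 + F\right)^{2}}{\left(F + 2 c\right)^{2}}$ ($j{\left(F,c \right)} = 4 \left(\frac{F - 4}{c + \left(c + F\right)}\right)^{2} = 4 \left(\frac{-4 + F}{c + \left(F + c\right)}\right)^{2} = 4 \left(\frac{-4 + F}{F + 2 c}\right)^{2} = 4 \frac{\left(-4 + F\right)^{2}}{\left(F + 2 c\right)^{2}} = \frac{4 \left(-4 + F\right)^{2}}{\left(F + 2 c\right)^{2}}$)
$\left(- 35 j{\left(u{\left(3 \right)},5 \right)} - 102\right) 109 = \left(- 35 \frac{4 \left(-4 + 3^{2}\right)^{2}}{\left(3^{2} + 2 \cdot 5\right)^{2}} - 102\right) 109 = \left(- 35 \frac{4 \left(-4 + 9\right)^{2}}{\left(9 + 10\right)^{2}} - 102\right) 109 = \left(- 35 \frac{4 \cdot 5^{2}}{361} - 102\right) 109 = \left(- 35 \cdot 4 \cdot 25 \cdot \frac{1}{361} - 102\right) 109 = \left(\left(-35\right) \frac{100}{361} - 102\right) 109 = \left(- \frac{3500}{361} - 102\right) 109 = \left(- \frac{40322}{361}\right) 109 = - \frac{4395098}{361}$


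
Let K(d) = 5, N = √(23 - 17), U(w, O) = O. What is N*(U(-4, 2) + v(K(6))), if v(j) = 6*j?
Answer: 32*√6 ≈ 78.384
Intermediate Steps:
N = √6 ≈ 2.4495
N*(U(-4, 2) + v(K(6))) = √6*(2 + 6*5) = √6*(2 + 30) = √6*32 = 32*√6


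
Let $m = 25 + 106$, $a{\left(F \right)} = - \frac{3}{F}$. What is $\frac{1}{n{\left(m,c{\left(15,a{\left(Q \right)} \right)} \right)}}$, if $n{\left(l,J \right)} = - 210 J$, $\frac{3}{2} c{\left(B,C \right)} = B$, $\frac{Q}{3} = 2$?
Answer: $- \frac{1}{2100} \approx -0.00047619$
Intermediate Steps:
$Q = 6$ ($Q = 3 \cdot 2 = 6$)
$c{\left(B,C \right)} = \frac{2 B}{3}$
$m = 131$
$\frac{1}{n{\left(m,c{\left(15,a{\left(Q \right)} \right)} \right)}} = \frac{1}{\left(-210\right) \frac{2}{3} \cdot 15} = \frac{1}{\left(-210\right) 10} = \frac{1}{-2100} = - \frac{1}{2100}$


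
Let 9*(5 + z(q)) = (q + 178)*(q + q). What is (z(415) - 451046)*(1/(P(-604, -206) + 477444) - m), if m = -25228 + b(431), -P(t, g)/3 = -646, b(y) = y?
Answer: -42404966534322395/4314438 ≈ -9.8286e+9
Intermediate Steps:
P(t, g) = 1938 (P(t, g) = -3*(-646) = 1938)
m = -24797 (m = -25228 + 431 = -24797)
z(q) = -5 + 2*q*(178 + q)/9 (z(q) = -5 + ((q + 178)*(q + q))/9 = -5 + ((178 + q)*(2*q))/9 = -5 + (2*q*(178 + q))/9 = -5 + 2*q*(178 + q)/9)
(z(415) - 451046)*(1/(P(-604, -206) + 477444) - m) = ((-5 + (2/9)*415² + (356/9)*415) - 451046)*(1/(1938 + 477444) - 1*(-24797)) = ((-5 + (2/9)*172225 + 147740/9) - 451046)*(1/479382 + 24797) = ((-5 + 344450/9 + 147740/9) - 451046)*(1/479382 + 24797) = (492145/9 - 451046)*(11887235455/479382) = -3567269/9*11887235455/479382 = -42404966534322395/4314438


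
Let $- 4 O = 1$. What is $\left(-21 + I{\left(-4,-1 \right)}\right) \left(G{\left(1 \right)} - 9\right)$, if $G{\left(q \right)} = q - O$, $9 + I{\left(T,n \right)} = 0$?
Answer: $\frac{465}{2} \approx 232.5$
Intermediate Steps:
$O = - \frac{1}{4}$ ($O = \left(- \frac{1}{4}\right) 1 = - \frac{1}{4} \approx -0.25$)
$I{\left(T,n \right)} = -9$ ($I{\left(T,n \right)} = -9 + 0 = -9$)
$G{\left(q \right)} = \frac{1}{4} + q$ ($G{\left(q \right)} = q - - \frac{1}{4} = q + \frac{1}{4} = \frac{1}{4} + q$)
$\left(-21 + I{\left(-4,-1 \right)}\right) \left(G{\left(1 \right)} - 9\right) = \left(-21 - 9\right) \left(\left(\frac{1}{4} + 1\right) - 9\right) = - 30 \left(\frac{5}{4} - 9\right) = \left(-30\right) \left(- \frac{31}{4}\right) = \frac{465}{2}$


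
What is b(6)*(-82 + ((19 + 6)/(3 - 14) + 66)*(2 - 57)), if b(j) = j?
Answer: -21522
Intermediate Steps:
b(6)*(-82 + ((19 + 6)/(3 - 14) + 66)*(2 - 57)) = 6*(-82 + ((19 + 6)/(3 - 14) + 66)*(2 - 57)) = 6*(-82 + (25/(-11) + 66)*(-55)) = 6*(-82 + (25*(-1/11) + 66)*(-55)) = 6*(-82 + (-25/11 + 66)*(-55)) = 6*(-82 + (701/11)*(-55)) = 6*(-82 - 3505) = 6*(-3587) = -21522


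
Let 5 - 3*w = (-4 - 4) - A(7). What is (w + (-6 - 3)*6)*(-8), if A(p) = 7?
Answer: 1136/3 ≈ 378.67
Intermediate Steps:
w = 20/3 (w = 5/3 - ((-4 - 4) - 1*7)/3 = 5/3 - (-8 - 7)/3 = 5/3 - ⅓*(-15) = 5/3 + 5 = 20/3 ≈ 6.6667)
(w + (-6 - 3)*6)*(-8) = (20/3 + (-6 - 3)*6)*(-8) = (20/3 - 9*6)*(-8) = (20/3 - 54)*(-8) = -142/3*(-8) = 1136/3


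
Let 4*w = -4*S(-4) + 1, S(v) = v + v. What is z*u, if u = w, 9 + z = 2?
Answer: -231/4 ≈ -57.750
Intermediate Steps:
S(v) = 2*v
z = -7 (z = -9 + 2 = -7)
w = 33/4 (w = (-8*(-4) + 1)/4 = (-4*(-8) + 1)/4 = (32 + 1)/4 = (1/4)*33 = 33/4 ≈ 8.2500)
u = 33/4 ≈ 8.2500
z*u = -7*33/4 = -231/4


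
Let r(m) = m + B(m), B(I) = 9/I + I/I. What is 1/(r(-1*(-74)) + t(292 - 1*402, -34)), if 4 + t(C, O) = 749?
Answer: 74/60689 ≈ 0.0012193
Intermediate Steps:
B(I) = 1 + 9/I (B(I) = 9/I + 1 = 1 + 9/I)
t(C, O) = 745 (t(C, O) = -4 + 749 = 745)
r(m) = m + (9 + m)/m
1/(r(-1*(-74)) + t(292 - 1*402, -34)) = 1/((1 - 1*(-74) + 9/((-1*(-74)))) + 745) = 1/((1 + 74 + 9/74) + 745) = 1/(5559/74 + 745) = 1/(60689/74) = 74/60689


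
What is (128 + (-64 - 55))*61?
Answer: 549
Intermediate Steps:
(128 + (-64 - 55))*61 = (128 - 119)*61 = 9*61 = 549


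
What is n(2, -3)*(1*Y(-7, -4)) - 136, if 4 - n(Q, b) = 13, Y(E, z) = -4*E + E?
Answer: -325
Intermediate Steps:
Y(E, z) = -3*E
n(Q, b) = -9 (n(Q, b) = 4 - 1*13 = 4 - 13 = -9)
n(2, -3)*(1*Y(-7, -4)) - 136 = -9*(-3*(-7)) - 136 = -9*21 - 136 = -189 - 136 = -325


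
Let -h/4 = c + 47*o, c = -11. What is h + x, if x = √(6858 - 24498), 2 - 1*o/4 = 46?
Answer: 33132 + 42*I*√10 ≈ 33132.0 + 132.82*I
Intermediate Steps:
o = -176 (o = 8 - 4*46 = 8 - 184 = -176)
h = 33132 (h = -4*(-11 + 47*(-176)) = -4*(-11 - 8272) = -4*(-8283) = 33132)
x = 42*I*√10 (x = √(-17640) = 42*I*√10 ≈ 132.82*I)
h + x = 33132 + 42*I*√10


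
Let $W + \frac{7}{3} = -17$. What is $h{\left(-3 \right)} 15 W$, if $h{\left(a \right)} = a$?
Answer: $870$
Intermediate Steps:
$W = - \frac{58}{3}$ ($W = - \frac{7}{3} - 17 = - \frac{58}{3} \approx -19.333$)
$h{\left(-3 \right)} 15 W = \left(-3\right) 15 \left(- \frac{58}{3}\right) = \left(-45\right) \left(- \frac{58}{3}\right) = 870$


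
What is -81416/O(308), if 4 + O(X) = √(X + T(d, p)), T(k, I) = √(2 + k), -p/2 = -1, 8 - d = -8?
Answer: 81416/(4 - √(308 + 3*√2)) ≈ -5955.6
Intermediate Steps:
d = 16 (d = 8 - 1*(-8) = 8 + 8 = 16)
p = 2 (p = -2*(-1) = 2)
O(X) = -4 + √(X + 3*√2) (O(X) = -4 + √(X + √(2 + 16)) = -4 + √(X + √18) = -4 + √(X + 3*√2))
-81416/O(308) = -81416/(-4 + √(308 + 3*√2))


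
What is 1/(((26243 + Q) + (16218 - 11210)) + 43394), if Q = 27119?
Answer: 1/101764 ≈ 9.8267e-6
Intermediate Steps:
1/(((26243 + Q) + (16218 - 11210)) + 43394) = 1/(((26243 + 27119) + (16218 - 11210)) + 43394) = 1/((53362 + 5008) + 43394) = 1/(58370 + 43394) = 1/101764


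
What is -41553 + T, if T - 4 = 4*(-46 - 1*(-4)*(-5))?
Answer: -41813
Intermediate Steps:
T = -260 (T = 4 + 4*(-46 - 1*(-4)*(-5)) = 4 + 4*(-46 + 4*(-5)) = 4 + 4*(-46 - 20) = 4 + 4*(-66) = 4 - 264 = -260)
-41553 + T = -41553 - 260 = -41813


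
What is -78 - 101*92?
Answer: -9370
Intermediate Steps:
-78 - 101*92 = -78 - 9292 = -9370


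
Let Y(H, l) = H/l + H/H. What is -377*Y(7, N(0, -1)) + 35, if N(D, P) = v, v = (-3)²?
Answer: -5717/9 ≈ -635.22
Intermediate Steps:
v = 9
N(D, P) = 9
Y(H, l) = 1 + H/l (Y(H, l) = H/l + 1 = 1 + H/l)
-377*Y(7, N(0, -1)) + 35 = -377*(7 + 9)/9 + 35 = -377*16/9 + 35 = -6032/9 + 35 = -5717/9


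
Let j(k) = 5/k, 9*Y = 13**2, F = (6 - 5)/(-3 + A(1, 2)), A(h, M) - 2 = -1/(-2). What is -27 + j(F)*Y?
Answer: -1331/18 ≈ -73.944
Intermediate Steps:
A(h, M) = 5/2 (A(h, M) = 2 - 1/(-2) = 2 - 1*(-1/2) = 2 + 1/2 = 5/2)
F = -2 (F = (6 - 5)/(-3 + 5/2) = 1/(-1/2) = 1*(-2) = -2)
Y = 169/9 (Y = (1/9)*13**2 = (1/9)*169 = 169/9 ≈ 18.778)
-27 + j(F)*Y = -27 + (5/(-2))*(169/9) = -27 + (5*(-1/2))*(169/9) = -27 - 5/2*169/9 = -27 - 845/18 = -1331/18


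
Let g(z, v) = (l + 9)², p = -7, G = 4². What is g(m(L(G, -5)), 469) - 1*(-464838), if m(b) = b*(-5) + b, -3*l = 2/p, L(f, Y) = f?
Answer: 205030039/441 ≈ 4.6492e+5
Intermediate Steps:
G = 16
l = 2/21 (l = -2/(3*(-7)) = -2*(-1)/(3*7) = -⅓*(-2/7) = 2/21 ≈ 0.095238)
m(b) = -4*b (m(b) = -5*b + b = -4*b)
g(z, v) = 36481/441 (g(z, v) = (2/21 + 9)² = (191/21)² = 36481/441)
g(m(L(G, -5)), 469) - 1*(-464838) = 36481/441 - 1*(-464838) = 36481/441 + 464838 = 205030039/441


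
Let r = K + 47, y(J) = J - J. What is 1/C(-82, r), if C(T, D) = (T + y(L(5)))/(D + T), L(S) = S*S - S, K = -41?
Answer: 38/41 ≈ 0.92683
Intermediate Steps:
L(S) = S² - S
y(J) = 0
r = 6 (r = -41 + 47 = 6)
C(T, D) = T/(D + T) (C(T, D) = (T + 0)/(D + T) = T/(D + T))
1/C(-82, r) = 1/(-82/(6 - 82)) = 1/(-82/(-76)) = 1/(-82*(-1/76)) = 1/(41/38) = 38/41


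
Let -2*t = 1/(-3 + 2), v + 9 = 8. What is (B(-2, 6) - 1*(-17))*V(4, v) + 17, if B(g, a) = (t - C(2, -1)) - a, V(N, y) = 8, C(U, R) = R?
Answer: 117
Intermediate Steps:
v = -1 (v = -9 + 8 = -1)
t = ½ (t = -1/(2*(-3 + 2)) = -½/(-1) = -½*(-1) = ½ ≈ 0.50000)
B(g, a) = 3/2 - a (B(g, a) = (½ - 1*(-1)) - a = (½ + 1) - a = 3/2 - a)
(B(-2, 6) - 1*(-17))*V(4, v) + 17 = ((3/2 - 1*6) - 1*(-17))*8 + 17 = ((3/2 - 6) + 17)*8 + 17 = (-9/2 + 17)*8 + 17 = (25/2)*8 + 17 = 100 + 17 = 117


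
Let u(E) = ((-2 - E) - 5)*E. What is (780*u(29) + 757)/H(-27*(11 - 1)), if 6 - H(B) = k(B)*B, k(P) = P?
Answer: 813563/72894 ≈ 11.161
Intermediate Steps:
u(E) = E*(-7 - E) (u(E) = (-7 - E)*E = E*(-7 - E))
H(B) = 6 - B² (H(B) = 6 - B*B = 6 - B²)
(780*u(29) + 757)/H(-27*(11 - 1)) = (780*(-1*29*(7 + 29)) + 757)/(6 - (-27*(11 - 1))²) = (780*(-1*29*36) + 757)/(6 - (-27*10)²) = (780*(-1044) + 757)/(6 - 1*(-270)²) = (-814320 + 757)/(6 - 1*72900) = -813563/(6 - 72900) = -813563/(-72894) = -813563*(-1/72894) = 813563/72894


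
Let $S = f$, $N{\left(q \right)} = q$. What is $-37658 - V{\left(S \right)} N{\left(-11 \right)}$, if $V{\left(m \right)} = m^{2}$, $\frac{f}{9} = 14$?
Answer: $136978$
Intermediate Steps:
$f = 126$ ($f = 9 \cdot 14 = 126$)
$S = 126$
$-37658 - V{\left(S \right)} N{\left(-11 \right)} = -37658 - 126^{2} \left(-11\right) = -37658 - 15876 \left(-11\right) = -37658 - -174636 = -37658 + 174636 = 136978$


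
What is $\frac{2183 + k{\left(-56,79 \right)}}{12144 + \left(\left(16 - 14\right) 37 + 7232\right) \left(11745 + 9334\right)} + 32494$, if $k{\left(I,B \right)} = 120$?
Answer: $\frac{5004573745395}{154015318} \approx 32494.0$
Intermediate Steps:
$\frac{2183 + k{\left(-56,79 \right)}}{12144 + \left(\left(16 - 14\right) 37 + 7232\right) \left(11745 + 9334\right)} + 32494 = \frac{2183 + 120}{12144 + \left(\left(16 - 14\right) 37 + 7232\right) \left(11745 + 9334\right)} + 32494 = \frac{2303}{12144 + \left(2 \cdot 37 + 7232\right) 21079} + 32494 = \frac{2303}{12144 + \left(74 + 7232\right) 21079} + 32494 = \frac{2303}{12144 + 7306 \cdot 21079} + 32494 = \frac{2303}{12144 + 154003174} + 32494 = \frac{2303}{154015318} + 32494 = \frac{5004573745395}{154015318}$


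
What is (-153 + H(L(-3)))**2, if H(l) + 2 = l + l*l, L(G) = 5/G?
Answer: 1918225/81 ≈ 23682.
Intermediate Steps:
H(l) = -2 + l + l**2 (H(l) = -2 + (l + l*l) = -2 + (l + l**2) = -2 + l + l**2)
(-153 + H(L(-3)))**2 = (-153 + (-2 + 5/(-3) + (5/(-3))**2))**2 = (-153 + (-2 + 5*(-1/3) + (5*(-1/3))**2))**2 = (-153 + (-2 - 5/3 + (-5/3)**2))**2 = (-153 + (-2 - 5/3 + 25/9))**2 = (-153 - 8/9)**2 = (-1385/9)**2 = 1918225/81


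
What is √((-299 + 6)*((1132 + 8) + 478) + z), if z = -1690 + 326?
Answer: I*√475438 ≈ 689.52*I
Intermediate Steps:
z = -1364
√((-299 + 6)*((1132 + 8) + 478) + z) = √((-299 + 6)*((1132 + 8) + 478) - 1364) = √(-293*(1140 + 478) - 1364) = √(-293*1618 - 1364) = √(-474074 - 1364) = √(-475438) = I*√475438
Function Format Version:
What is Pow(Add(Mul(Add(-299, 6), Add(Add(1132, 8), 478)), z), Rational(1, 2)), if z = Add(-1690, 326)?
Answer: Mul(I, Pow(475438, Rational(1, 2))) ≈ Mul(689.52, I)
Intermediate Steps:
z = -1364
Pow(Add(Mul(Add(-299, 6), Add(Add(1132, 8), 478)), z), Rational(1, 2)) = Pow(Add(Mul(Add(-299, 6), Add(Add(1132, 8), 478)), -1364), Rational(1, 2)) = Pow(Add(Mul(-293, Add(1140, 478)), -1364), Rational(1, 2)) = Pow(Add(Mul(-293, 1618), -1364), Rational(1, 2)) = Pow(Add(-474074, -1364), Rational(1, 2)) = Pow(-475438, Rational(1, 2)) = Mul(I, Pow(475438, Rational(1, 2)))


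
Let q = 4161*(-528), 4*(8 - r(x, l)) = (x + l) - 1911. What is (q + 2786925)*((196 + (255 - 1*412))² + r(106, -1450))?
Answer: 5528112207/4 ≈ 1.3820e+9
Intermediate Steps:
r(x, l) = 1943/4 - l/4 - x/4 (r(x, l) = 8 - ((x + l) - 1911)/4 = 8 - ((l + x) - 1911)/4 = 8 - (-1911 + l + x)/4 = 8 + (1911/4 - l/4 - x/4) = 1943/4 - l/4 - x/4)
q = -2197008
(q + 2786925)*((196 + (255 - 1*412))² + r(106, -1450)) = (-2197008 + 2786925)*((196 + (255 - 1*412))² + (1943/4 - ¼*(-1450) - ¼*106)) = 589917*((196 + (255 - 412))² + (1943/4 + 725/2 - 53/2)) = 589917*((196 - 157)² + 3287/4) = 589917*(39² + 3287/4) = 589917*(1521 + 3287/4) = 589917*(9371/4) = 5528112207/4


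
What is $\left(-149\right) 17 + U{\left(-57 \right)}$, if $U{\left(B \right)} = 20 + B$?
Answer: $-2570$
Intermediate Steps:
$\left(-149\right) 17 + U{\left(-57 \right)} = \left(-149\right) 17 + \left(20 - 57\right) = -2533 - 37 = -2570$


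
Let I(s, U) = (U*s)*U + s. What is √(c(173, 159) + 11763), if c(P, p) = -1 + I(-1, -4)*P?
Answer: √8821 ≈ 93.920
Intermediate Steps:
I(s, U) = s + s*U² (I(s, U) = s*U² + s = s + s*U²)
c(P, p) = -1 - 17*P (c(P, p) = -1 + (-(1 + (-4)²))*P = -1 + (-(1 + 16))*P = -1 + (-1*17)*P = -1 - 17*P)
√(c(173, 159) + 11763) = √((-1 - 17*173) + 11763) = √((-1 - 2941) + 11763) = √(-2942 + 11763) = √8821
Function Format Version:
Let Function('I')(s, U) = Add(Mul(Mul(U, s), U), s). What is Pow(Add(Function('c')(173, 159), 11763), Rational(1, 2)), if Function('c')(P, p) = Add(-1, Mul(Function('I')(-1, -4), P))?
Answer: Pow(8821, Rational(1, 2)) ≈ 93.920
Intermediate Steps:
Function('I')(s, U) = Add(s, Mul(s, Pow(U, 2))) (Function('I')(s, U) = Add(Mul(s, Pow(U, 2)), s) = Add(s, Mul(s, Pow(U, 2))))
Function('c')(P, p) = Add(-1, Mul(-17, P)) (Function('c')(P, p) = Add(-1, Mul(Mul(-1, Add(1, Pow(-4, 2))), P)) = Add(-1, Mul(Mul(-1, Add(1, 16)), P)) = Add(-1, Mul(Mul(-1, 17), P)) = Add(-1, Mul(-17, P)))
Pow(Add(Function('c')(173, 159), 11763), Rational(1, 2)) = Pow(Add(Add(-1, Mul(-17, 173)), 11763), Rational(1, 2)) = Pow(Add(Add(-1, -2941), 11763), Rational(1, 2)) = Pow(Add(-2942, 11763), Rational(1, 2)) = Pow(8821, Rational(1, 2))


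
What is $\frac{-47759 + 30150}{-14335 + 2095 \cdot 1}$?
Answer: $\frac{17609}{12240} \approx 1.4386$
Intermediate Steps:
$\frac{-47759 + 30150}{-14335 + 2095 \cdot 1} = - \frac{17609}{-14335 + 2095} = - \frac{17609}{-12240} = \left(-17609\right) \left(- \frac{1}{12240}\right) = \frac{17609}{12240}$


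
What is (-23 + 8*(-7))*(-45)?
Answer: 3555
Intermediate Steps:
(-23 + 8*(-7))*(-45) = (-23 - 56)*(-45) = -79*(-45) = 3555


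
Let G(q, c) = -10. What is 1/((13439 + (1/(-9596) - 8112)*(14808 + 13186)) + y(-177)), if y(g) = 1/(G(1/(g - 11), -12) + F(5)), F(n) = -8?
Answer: -21591/4902752401585 ≈ -4.4039e-9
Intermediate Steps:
y(g) = -1/18 (y(g) = 1/(-10 - 8) = 1/(-18) = -1/18)
1/((13439 + (1/(-9596) - 8112)*(14808 + 13186)) + y(-177)) = 1/((13439 + (1/(-9596) - 8112)*(14808 + 13186)) - 1/18) = 1/((13439 + (-1/9596 - 8112)*27994) - 1/18) = 1/((13439 - 77842753/9596*27994) - 1/18) = 1/((13439 - 1089565013741/4798) - 1/18) = 1/(-1089500533419/4798 - 1/18) = 1/(-4902752401585/21591) = -21591/4902752401585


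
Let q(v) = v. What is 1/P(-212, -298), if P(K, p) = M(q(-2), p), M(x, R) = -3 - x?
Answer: -1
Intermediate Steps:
P(K, p) = -1 (P(K, p) = -3 - 1*(-2) = -3 + 2 = -1)
1/P(-212, -298) = 1/(-1) = -1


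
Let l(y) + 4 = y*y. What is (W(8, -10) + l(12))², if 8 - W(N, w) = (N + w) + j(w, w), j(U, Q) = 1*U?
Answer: 25600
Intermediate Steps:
j(U, Q) = U
W(N, w) = 8 - N - 2*w (W(N, w) = 8 - ((N + w) + w) = 8 - (N + 2*w) = 8 + (-N - 2*w) = 8 - N - 2*w)
l(y) = -4 + y² (l(y) = -4 + y*y = -4 + y²)
(W(8, -10) + l(12))² = ((8 - 1*8 - 2*(-10)) + (-4 + 12²))² = ((8 - 8 + 20) + (-4 + 144))² = (20 + 140)² = 160² = 25600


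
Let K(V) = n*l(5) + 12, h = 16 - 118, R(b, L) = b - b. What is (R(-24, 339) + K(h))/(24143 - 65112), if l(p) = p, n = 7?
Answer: -47/40969 ≈ -0.0011472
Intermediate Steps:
R(b, L) = 0
h = -102
K(V) = 47 (K(V) = 7*5 + 12 = 35 + 12 = 47)
(R(-24, 339) + K(h))/(24143 - 65112) = (0 + 47)/(24143 - 65112) = 47/(-40969) = 47*(-1/40969) = -47/40969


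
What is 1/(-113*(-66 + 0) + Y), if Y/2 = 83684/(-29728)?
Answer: 3716/27693007 ≈ 0.00013419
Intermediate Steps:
Y = -20921/3716 (Y = 2*(83684/(-29728)) = 2*(83684*(-1/29728)) = 2*(-20921/7432) = -20921/3716 ≈ -5.6300)
1/(-113*(-66 + 0) + Y) = 1/(-113*(-66 + 0) - 20921/3716) = 1/(-113*(-66) - 20921/3716) = 1/(7458 - 20921/3716) = 1/(27693007/3716) = 3716/27693007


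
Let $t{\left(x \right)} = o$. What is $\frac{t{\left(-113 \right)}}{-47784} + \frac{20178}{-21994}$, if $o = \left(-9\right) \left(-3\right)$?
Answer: $- \frac{160796565}{175160216} \approx -0.918$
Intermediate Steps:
$o = 27$
$t{\left(x \right)} = 27$
$\frac{t{\left(-113 \right)}}{-47784} + \frac{20178}{-21994} = \frac{27}{-47784} + \frac{20178}{-21994} = 27 \left(- \frac{1}{47784}\right) + 20178 \left(- \frac{1}{21994}\right) = - \frac{9}{15928} - \frac{10089}{10997} = - \frac{160796565}{175160216}$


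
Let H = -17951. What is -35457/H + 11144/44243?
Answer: 1768769995/794206093 ≈ 2.2271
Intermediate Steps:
-35457/H + 11144/44243 = -35457/(-17951) + 11144/44243 = -35457*(-1/17951) + 11144*(1/44243) = 35457/17951 + 11144/44243 = 1768769995/794206093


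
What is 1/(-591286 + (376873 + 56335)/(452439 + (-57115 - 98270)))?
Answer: -148527/87821719118 ≈ -1.6912e-6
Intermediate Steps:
1/(-591286 + (376873 + 56335)/(452439 + (-57115 - 98270))) = 1/(-591286 + 433208/(452439 - 155385)) = 1/(-591286 + 433208/297054) = 1/(-591286 + 433208*(1/297054)) = 1/(-591286 + 216604/148527) = 1/(-87821719118/148527) = -148527/87821719118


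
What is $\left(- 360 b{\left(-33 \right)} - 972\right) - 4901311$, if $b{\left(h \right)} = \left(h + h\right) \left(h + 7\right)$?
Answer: $-5520043$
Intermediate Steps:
$b{\left(h \right)} = 2 h \left(7 + h\right)$
$\left(- 360 b{\left(-33 \right)} - 972\right) - 4901311 = \left(- 360 \cdot 2 \left(-33\right) \left(7 - 33\right) - 972\right) - 4901311 = \left(- 360 \cdot 2 \left(-33\right) \left(-26\right) - 972\right) - 4901311 = \left(\left(-360\right) 1716 - 972\right) - 4901311 = \left(-617760 - 972\right) - 4901311 = -618732 - 4901311 = -5520043$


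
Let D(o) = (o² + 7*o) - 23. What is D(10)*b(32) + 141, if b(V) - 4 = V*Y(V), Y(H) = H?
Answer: 151257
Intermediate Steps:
D(o) = -23 + o² + 7*o
b(V) = 4 + V² (b(V) = 4 + V*V = 4 + V²)
D(10)*b(32) + 141 = (-23 + 10² + 7*10)*(4 + 32²) + 141 = (-23 + 100 + 70)*(4 + 1024) + 141 = 147*1028 + 141 = 151116 + 141 = 151257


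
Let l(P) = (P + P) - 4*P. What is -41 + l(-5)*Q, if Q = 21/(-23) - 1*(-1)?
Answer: -923/23 ≈ -40.130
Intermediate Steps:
l(P) = -2*P (l(P) = 2*P - 4*P = -2*P)
Q = 2/23 (Q = 21*(-1/23) + 1 = -21/23 + 1 = 2/23 ≈ 0.086957)
-41 + l(-5)*Q = -41 - 2*(-5)*(2/23) = -41 + 10*(2/23) = -41 + 20/23 = -923/23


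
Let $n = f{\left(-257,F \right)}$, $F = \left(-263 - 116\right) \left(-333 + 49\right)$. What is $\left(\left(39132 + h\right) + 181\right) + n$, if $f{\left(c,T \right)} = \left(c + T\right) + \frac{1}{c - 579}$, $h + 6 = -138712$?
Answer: $\frac{6666263}{836} \approx 7974.0$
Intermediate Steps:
$F = 107636$ ($F = \left(-379\right) \left(-284\right) = 107636$)
$h = -138718$ ($h = -6 - 138712 = -138718$)
$f{\left(c,T \right)} = T + c + \frac{1}{-579 + c}$ ($f{\left(c,T \right)} = \left(T + c\right) + \frac{1}{-579 + c} = T + c + \frac{1}{-579 + c}$)
$n = \frac{89768843}{836}$ ($n = \frac{1 + \left(-257\right)^{2} - 62321244 - -148803 + 107636 \left(-257\right)}{-579 - 257} = \frac{1 + 66049 - 62321244 + 148803 - 27662452}{-836} = \left(- \frac{1}{836}\right) \left(-89768843\right) = \frac{89768843}{836} \approx 1.0738 \cdot 10^{5}$)
$\left(\left(39132 + h\right) + 181\right) + n = \left(\left(39132 - 138718\right) + 181\right) + \frac{89768843}{836} = \left(-99586 + 181\right) + \frac{89768843}{836} = -99405 + \frac{89768843}{836} = \frac{6666263}{836}$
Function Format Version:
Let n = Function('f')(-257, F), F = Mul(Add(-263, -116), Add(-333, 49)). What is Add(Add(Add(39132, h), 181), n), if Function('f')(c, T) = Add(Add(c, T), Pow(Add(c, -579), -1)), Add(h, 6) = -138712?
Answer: Rational(6666263, 836) ≈ 7974.0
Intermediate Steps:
F = 107636 (F = Mul(-379, -284) = 107636)
h = -138718 (h = Add(-6, -138712) = -138718)
Function('f')(c, T) = Add(T, c, Pow(Add(-579, c), -1)) (Function('f')(c, T) = Add(Add(T, c), Pow(Add(-579, c), -1)) = Add(T, c, Pow(Add(-579, c), -1)))
n = Rational(89768843, 836) (n = Mul(Pow(Add(-579, -257), -1), Add(1, Pow(-257, 2), Mul(-579, 107636), Mul(-579, -257), Mul(107636, -257))) = Mul(Pow(-836, -1), Add(1, 66049, -62321244, 148803, -27662452)) = Mul(Rational(-1, 836), -89768843) = Rational(89768843, 836) ≈ 1.0738e+5)
Add(Add(Add(39132, h), 181), n) = Add(Add(Add(39132, -138718), 181), Rational(89768843, 836)) = Add(Add(-99586, 181), Rational(89768843, 836)) = Add(-99405, Rational(89768843, 836)) = Rational(6666263, 836)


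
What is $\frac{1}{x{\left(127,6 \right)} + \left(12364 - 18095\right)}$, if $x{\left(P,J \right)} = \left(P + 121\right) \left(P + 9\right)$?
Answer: $\frac{1}{27997} \approx 3.5718 \cdot 10^{-5}$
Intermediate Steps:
$x{\left(P,J \right)} = \left(9 + P\right) \left(121 + P\right)$ ($x{\left(P,J \right)} = \left(121 + P\right) \left(9 + P\right) = \left(9 + P\right) \left(121 + P\right)$)
$\frac{1}{x{\left(127,6 \right)} + \left(12364 - 18095\right)} = \frac{1}{\left(1089 + 127^{2} + 130 \cdot 127\right) + \left(12364 - 18095\right)} = \frac{1}{\left(1089 + 16129 + 16510\right) - 5731} = \frac{1}{33728 - 5731} = \frac{1}{27997}$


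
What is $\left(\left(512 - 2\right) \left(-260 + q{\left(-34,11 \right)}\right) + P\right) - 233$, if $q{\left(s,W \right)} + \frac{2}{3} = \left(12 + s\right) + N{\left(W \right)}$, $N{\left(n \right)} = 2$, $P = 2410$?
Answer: $-140963$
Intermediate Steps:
$q{\left(s,W \right)} = \frac{40}{3} + s$ ($q{\left(s,W \right)} = - \frac{2}{3} + \left(\left(12 + s\right) + 2\right) = - \frac{2}{3} + \left(14 + s\right) = \frac{40}{3} + s$)
$\left(\left(512 - 2\right) \left(-260 + q{\left(-34,11 \right)}\right) + P\right) - 233 = \left(\left(512 - 2\right) \left(-260 + \left(\frac{40}{3} - 34\right)\right) + 2410\right) - 233 = \left(510 \left(-260 - \frac{62}{3}\right) + 2410\right) - 233 = \left(510 \left(- \frac{842}{3}\right) + 2410\right) - 233 = \left(-143140 + 2410\right) - 233 = -140730 - 233 = -140963$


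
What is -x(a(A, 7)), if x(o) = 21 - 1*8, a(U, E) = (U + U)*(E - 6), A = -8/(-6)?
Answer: -13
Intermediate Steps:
A = 4/3 (A = -8*(-⅙) = 4/3 ≈ 1.3333)
a(U, E) = 2*U*(-6 + E) (a(U, E) = (2*U)*(-6 + E) = 2*U*(-6 + E))
x(o) = 13 (x(o) = 21 - 8 = 13)
-x(a(A, 7)) = -1*13 = -13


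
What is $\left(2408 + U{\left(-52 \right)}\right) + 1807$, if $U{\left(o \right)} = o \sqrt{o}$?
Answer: $4215 - 104 i \sqrt{13} \approx 4215.0 - 374.98 i$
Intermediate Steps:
$U{\left(o \right)} = o^{\frac{3}{2}}$
$\left(2408 + U{\left(-52 \right)}\right) + 1807 = \left(2408 + \left(-52\right)^{\frac{3}{2}}\right) + 1807 = \left(2408 - 104 i \sqrt{13}\right) + 1807 = 4215 - 104 i \sqrt{13}$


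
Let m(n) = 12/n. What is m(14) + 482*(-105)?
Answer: -354264/7 ≈ -50609.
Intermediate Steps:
m(14) + 482*(-105) = 12/14 + 482*(-105) = 12*(1/14) - 50610 = 6/7 - 50610 = -354264/7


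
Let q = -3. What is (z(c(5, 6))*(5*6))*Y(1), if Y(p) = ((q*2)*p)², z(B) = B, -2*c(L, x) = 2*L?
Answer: -5400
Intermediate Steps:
c(L, x) = -L
Y(p) = 36*p² (Y(p) = ((-3*2)*p)² = (-6*p)² = 36*p²)
(z(c(5, 6))*(5*6))*Y(1) = ((-1*5)*(5*6))*(36*1²) = (-5*30)*(36*1) = -150*36 = -5400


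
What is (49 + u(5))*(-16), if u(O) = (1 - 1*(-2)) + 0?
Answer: -832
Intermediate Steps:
u(O) = 3 (u(O) = (1 + 2) + 0 = 3 + 0 = 3)
(49 + u(5))*(-16) = (49 + 3)*(-16) = 52*(-16) = -832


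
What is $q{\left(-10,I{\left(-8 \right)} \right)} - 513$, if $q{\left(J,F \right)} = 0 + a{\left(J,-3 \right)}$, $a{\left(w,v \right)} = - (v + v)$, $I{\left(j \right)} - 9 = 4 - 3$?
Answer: $-507$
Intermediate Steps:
$I{\left(j \right)} = 10$ ($I{\left(j \right)} = 9 + \left(4 - 3\right) = 9 + 1 = 10$)
$a{\left(w,v \right)} = - 2 v$
$q{\left(J,F \right)} = 6$ ($q{\left(J,F \right)} = 0 - -6 = 0 + 6 = 6$)
$q{\left(-10,I{\left(-8 \right)} \right)} - 513 = 6 - 513 = -507$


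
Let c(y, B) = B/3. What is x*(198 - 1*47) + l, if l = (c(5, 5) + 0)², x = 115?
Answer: 156310/9 ≈ 17368.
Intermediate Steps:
c(y, B) = B/3 (c(y, B) = B*(⅓) = B/3)
l = 25/9 (l = ((⅓)*5 + 0)² = (5/3 + 0)² = (5/3)² = 25/9 ≈ 2.7778)
x*(198 - 1*47) + l = 115*(198 - 1*47) + 25/9 = 115*(198 - 47) + 25/9 = 115*151 + 25/9 = 17365 + 25/9 = 156310/9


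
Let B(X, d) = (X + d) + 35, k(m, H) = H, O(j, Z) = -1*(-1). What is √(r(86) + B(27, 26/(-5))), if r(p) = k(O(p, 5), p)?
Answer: √3570/5 ≈ 11.950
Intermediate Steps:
O(j, Z) = 1
r(p) = p
B(X, d) = 35 + X + d
√(r(86) + B(27, 26/(-5))) = √(86 + (35 + 27 + 26/(-5))) = √(86 + (35 + 27 + 26*(-⅕))) = √(86 + (35 + 27 - 26/5)) = √(86 + 284/5) = √(714/5) = √3570/5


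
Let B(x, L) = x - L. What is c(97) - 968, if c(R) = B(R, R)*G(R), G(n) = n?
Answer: -968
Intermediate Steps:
c(R) = 0 (c(R) = (R - R)*R = 0*R = 0)
c(97) - 968 = 0 - 968 = -968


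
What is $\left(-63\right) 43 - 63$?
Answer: $-2772$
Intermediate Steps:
$\left(-63\right) 43 - 63 = -2709 - 63 = -2772$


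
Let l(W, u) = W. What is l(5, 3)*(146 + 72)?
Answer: 1090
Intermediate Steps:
l(5, 3)*(146 + 72) = 5*(146 + 72) = 5*218 = 1090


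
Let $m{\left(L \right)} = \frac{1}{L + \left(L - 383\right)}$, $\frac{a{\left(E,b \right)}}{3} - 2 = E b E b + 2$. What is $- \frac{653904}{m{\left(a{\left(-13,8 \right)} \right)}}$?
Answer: $-42201002448$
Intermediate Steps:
$a{\left(E,b \right)} = 12 + 3 E^{2} b^{2}$ ($a{\left(E,b \right)} = 6 + 3 \left(E b E b + 2\right) = 6 + 3 \left(b E^{2} b + 2\right) = 6 + 3 \left(E^{2} b^{2} + 2\right) = 6 + 3 \left(2 + E^{2} b^{2}\right) = 6 + \left(6 + 3 E^{2} b^{2}\right) = 12 + 3 E^{2} b^{2}$)
$m{\left(L \right)} = \frac{1}{-383 + 2 L}$ ($m{\left(L \right)} = \frac{1}{L + \left(-383 + L\right)} = \frac{1}{-383 + 2 L}$)
$- \frac{653904}{m{\left(a{\left(-13,8 \right)} \right)}} = - \frac{653904}{\frac{1}{-383 + 2 \left(12 + 3 \left(-13\right)^{2} \cdot 8^{2}\right)}} = - \frac{653904}{\frac{1}{-383 + 2 \left(12 + 3 \cdot 169 \cdot 64\right)}} = - \frac{653904}{\frac{1}{-383 + 2 \left(12 + 32448\right)}} = - \frac{653904}{\frac{1}{-383 + 2 \cdot 32460}} = - \frac{653904}{\frac{1}{-383 + 64920}} = - \frac{653904}{\frac{1}{64537}} = - 653904 \frac{1}{\frac{1}{64537}} = \left(-653904\right) 64537 = -42201002448$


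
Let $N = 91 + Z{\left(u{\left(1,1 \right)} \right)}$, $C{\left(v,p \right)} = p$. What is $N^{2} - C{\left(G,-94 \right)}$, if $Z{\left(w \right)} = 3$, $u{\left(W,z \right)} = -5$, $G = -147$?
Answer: $8930$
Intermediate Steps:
$N = 94$ ($N = 91 + 3 = 94$)
$N^{2} - C{\left(G,-94 \right)} = 94^{2} - -94 = 8836 + 94 = 8930$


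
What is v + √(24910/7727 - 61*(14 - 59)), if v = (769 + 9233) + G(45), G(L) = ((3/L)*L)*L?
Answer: 10137 + 5*√6563476067/7727 ≈ 10189.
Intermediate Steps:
G(L) = 3*L
v = 10137 (v = (769 + 9233) + 3*45 = 10002 + 135 = 10137)
v + √(24910/7727 - 61*(14 - 59)) = 10137 + √(24910/7727 - 61*(14 - 59)) = 10137 + √(24910*(1/7727) - 61*(-45)) = 10137 + √(24910/7727 + 2745) = 10137 + √(21235525/7727) = 10137 + 5*√6563476067/7727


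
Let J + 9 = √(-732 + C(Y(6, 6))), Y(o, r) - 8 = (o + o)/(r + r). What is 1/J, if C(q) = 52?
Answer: -9/761 - 2*I*√170/761 ≈ -0.011827 - 0.034267*I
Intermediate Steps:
Y(o, r) = 8 + o/r (Y(o, r) = 8 + (o + o)/(r + r) = 8 + (2*o)/((2*r)) = 8 + (2*o)*(1/(2*r)) = 8 + o/r)
J = -9 + 2*I*√170 (J = -9 + √(-732 + 52) = -9 + √(-680) = -9 + 2*I*√170 ≈ -9.0 + 26.077*I)
1/J = 1/(-9 + 2*I*√170)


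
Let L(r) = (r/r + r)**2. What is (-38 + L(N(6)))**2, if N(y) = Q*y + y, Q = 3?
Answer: 344569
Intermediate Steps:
N(y) = 4*y (N(y) = 3*y + y = 4*y)
L(r) = (1 + r)**2
(-38 + L(N(6)))**2 = (-38 + (1 + 4*6)**2)**2 = (-38 + (1 + 24)**2)**2 = (-38 + 25**2)**2 = (-38 + 625)**2 = 587**2 = 344569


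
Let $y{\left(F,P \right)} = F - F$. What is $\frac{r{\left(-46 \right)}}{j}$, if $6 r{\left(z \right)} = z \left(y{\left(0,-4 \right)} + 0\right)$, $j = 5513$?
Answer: $0$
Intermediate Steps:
$y{\left(F,P \right)} = 0$
$r{\left(z \right)} = 0$ ($r{\left(z \right)} = \frac{z \left(0 + 0\right)}{6} = \frac{z 0}{6} = \frac{1}{6} \cdot 0 = 0$)
$\frac{r{\left(-46 \right)}}{j} = \frac{0}{5513} = 0 \cdot \frac{1}{5513} = 0$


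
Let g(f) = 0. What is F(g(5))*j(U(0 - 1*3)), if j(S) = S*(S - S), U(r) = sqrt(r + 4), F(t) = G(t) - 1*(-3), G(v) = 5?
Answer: 0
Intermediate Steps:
F(t) = 8 (F(t) = 5 - 1*(-3) = 5 + 3 = 8)
U(r) = sqrt(4 + r)
j(S) = 0 (j(S) = S*0 = 0)
F(g(5))*j(U(0 - 1*3)) = 8*0 = 0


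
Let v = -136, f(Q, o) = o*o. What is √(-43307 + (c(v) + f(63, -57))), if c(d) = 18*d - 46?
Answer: 6*I*√1182 ≈ 206.28*I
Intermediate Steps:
f(Q, o) = o²
c(d) = -46 + 18*d
√(-43307 + (c(v) + f(63, -57))) = √(-43307 + ((-46 + 18*(-136)) + (-57)²)) = √(-43307 + ((-46 - 2448) + 3249)) = √(-43307 + (-2494 + 3249)) = √(-43307 + 755) = √(-42552) = 6*I*√1182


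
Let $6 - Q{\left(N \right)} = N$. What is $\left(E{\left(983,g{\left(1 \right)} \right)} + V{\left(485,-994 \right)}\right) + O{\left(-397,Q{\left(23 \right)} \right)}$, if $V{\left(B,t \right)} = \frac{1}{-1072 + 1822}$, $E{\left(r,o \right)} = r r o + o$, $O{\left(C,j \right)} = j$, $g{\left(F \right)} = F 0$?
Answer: $- \frac{12749}{750} \approx -16.999$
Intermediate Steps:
$g{\left(F \right)} = 0$
$Q{\left(N \right)} = 6 - N$
$E{\left(r,o \right)} = o + o r^{2}$ ($E{\left(r,o \right)} = r^{2} o + o = o r^{2} + o = o + o r^{2}$)
$V{\left(B,t \right)} = \frac{1}{750}$
$\left(E{\left(983,g{\left(1 \right)} \right)} + V{\left(485,-994 \right)}\right) + O{\left(-397,Q{\left(23 \right)} \right)} = \left(0 \left(1 + 983^{2}\right) + \frac{1}{750}\right) + \left(6 - 23\right) = \left(0 \left(1 + 966289\right) + \frac{1}{750}\right) + \left(6 - 23\right) = \left(0 \cdot 966290 + \frac{1}{750}\right) - 17 = \left(0 + \frac{1}{750}\right) - 17 = \frac{1}{750} - 17 = - \frac{12749}{750}$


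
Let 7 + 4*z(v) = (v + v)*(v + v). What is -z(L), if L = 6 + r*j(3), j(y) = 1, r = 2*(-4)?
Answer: -9/4 ≈ -2.2500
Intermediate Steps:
r = -8
L = -2 (L = 6 - 8*1 = 6 - 8 = -2)
z(v) = -7/4 + v² (z(v) = -7/4 + ((v + v)*(v + v))/4 = -7/4 + ((2*v)*(2*v))/4 = -7/4 + (4*v²)/4 = -7/4 + v²)
-z(L) = -(-7/4 + (-2)²) = -(-7/4 + 4) = -1*9/4 = -9/4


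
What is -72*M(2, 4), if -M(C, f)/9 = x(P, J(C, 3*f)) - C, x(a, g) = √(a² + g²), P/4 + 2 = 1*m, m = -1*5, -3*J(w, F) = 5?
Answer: -1296 + 216*√7081 ≈ 16880.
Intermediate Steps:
J(w, F) = -5/3 (J(w, F) = -⅓*5 = -5/3)
m = -5
P = -28 (P = -8 + 4*(1*(-5)) = -8 + 4*(-5) = -8 - 20 = -28)
M(C, f) = -3*√7081 + 9*C (M(C, f) = -9*(√((-28)² + (-5/3)²) - C) = -9*(√(784 + 25/9) - C) = -9*(√(7081/9) - C) = -9*(√7081/3 - C) = -9*(-C + √7081/3) = -3*√7081 + 9*C)
-72*M(2, 4) = -72*(-3*√7081 + 9*2) = -72*(-3*√7081 + 18) = -72*(18 - 3*√7081) = -1296 + 216*√7081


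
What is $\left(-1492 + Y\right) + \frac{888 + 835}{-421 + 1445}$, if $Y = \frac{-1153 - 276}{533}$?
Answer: $- \frac{814866601}{545792} \approx -1493.0$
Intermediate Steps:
$Y = - \frac{1429}{533}$ ($Y = \left(-1429\right) \frac{1}{533} = - \frac{1429}{533} \approx -2.681$)
$\left(-1492 + Y\right) + \frac{888 + 835}{-421 + 1445} = \left(-1492 - \frac{1429}{533}\right) + \frac{888 + 835}{-421 + 1445} = - \frac{796665}{533} + \frac{1723}{1024} = - \frac{814866601}{545792}$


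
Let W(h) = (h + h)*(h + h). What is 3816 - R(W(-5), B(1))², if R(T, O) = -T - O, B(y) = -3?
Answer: -5593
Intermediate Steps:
W(h) = 4*h² (W(h) = (2*h)*(2*h) = 4*h²)
R(T, O) = -O - T
3816 - R(W(-5), B(1))² = 3816 - (-1*(-3) - 4*(-5)²)² = 3816 - (3 - 4*25)² = 3816 - (3 - 1*100)² = 3816 - (3 - 100)² = 3816 - 1*(-97)² = 3816 - 1*9409 = 3816 - 9409 = -5593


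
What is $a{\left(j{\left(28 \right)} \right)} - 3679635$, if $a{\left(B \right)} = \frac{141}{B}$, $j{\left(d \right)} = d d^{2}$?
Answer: $- \frac{80775347379}{21952} \approx -3.6796 \cdot 10^{6}$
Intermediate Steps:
$j{\left(d \right)} = d^{3}$
$a{\left(j{\left(28 \right)} \right)} - 3679635 = \frac{141}{28^{3}} - 3679635 = \frac{141}{21952} - 3679635 = - \frac{80775347379}{21952}$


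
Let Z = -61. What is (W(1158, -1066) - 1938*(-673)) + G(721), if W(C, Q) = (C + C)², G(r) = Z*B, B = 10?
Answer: 6667520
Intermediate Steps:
G(r) = -610 (G(r) = -61*10 = -610)
W(C, Q) = 4*C² (W(C, Q) = (2*C)² = 4*C²)
(W(1158, -1066) - 1938*(-673)) + G(721) = (4*1158² - 1938*(-673)) - 610 = (4*1340964 + 1304274) - 610 = (5363856 + 1304274) - 610 = 6668130 - 610 = 6667520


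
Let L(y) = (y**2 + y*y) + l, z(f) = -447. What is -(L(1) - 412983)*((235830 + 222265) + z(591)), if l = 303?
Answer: 188861261344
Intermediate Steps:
L(y) = 303 + 2*y**2 (L(y) = (y**2 + y*y) + 303 = (y**2 + y**2) + 303 = 2*y**2 + 303 = 303 + 2*y**2)
-(L(1) - 412983)*((235830 + 222265) + z(591)) = -((303 + 2*1**2) - 412983)*((235830 + 222265) - 447) = -((303 + 2*1) - 412983)*(458095 - 447) = -((303 + 2) - 412983)*457648 = -(305 - 412983)*457648 = -(-412678)*457648 = -1*(-188861261344) = 188861261344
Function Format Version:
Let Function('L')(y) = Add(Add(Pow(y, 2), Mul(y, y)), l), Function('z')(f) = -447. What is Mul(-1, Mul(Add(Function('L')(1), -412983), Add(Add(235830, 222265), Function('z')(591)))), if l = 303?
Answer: 188861261344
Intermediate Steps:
Function('L')(y) = Add(303, Mul(2, Pow(y, 2))) (Function('L')(y) = Add(Add(Pow(y, 2), Mul(y, y)), 303) = Add(Add(Pow(y, 2), Pow(y, 2)), 303) = Add(Mul(2, Pow(y, 2)), 303) = Add(303, Mul(2, Pow(y, 2))))
Mul(-1, Mul(Add(Function('L')(1), -412983), Add(Add(235830, 222265), Function('z')(591)))) = Mul(-1, Mul(Add(Add(303, Mul(2, Pow(1, 2))), -412983), Add(Add(235830, 222265), -447))) = Mul(-1, Mul(Add(Add(303, Mul(2, 1)), -412983), Add(458095, -447))) = Mul(-1, Mul(Add(Add(303, 2), -412983), 457648)) = Mul(-1, Mul(Add(305, -412983), 457648)) = Mul(-1, Mul(-412678, 457648)) = Mul(-1, -188861261344) = 188861261344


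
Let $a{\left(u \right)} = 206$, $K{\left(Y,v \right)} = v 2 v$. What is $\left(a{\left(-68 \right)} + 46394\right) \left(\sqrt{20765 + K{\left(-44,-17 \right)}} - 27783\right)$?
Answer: $-1294687800 + 46600 \sqrt{21343} \approx -1.2879 \cdot 10^{9}$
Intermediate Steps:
$K{\left(Y,v \right)} = 2 v^{2}$ ($K{\left(Y,v \right)} = 2 v v = 2 v^{2}$)
$\left(a{\left(-68 \right)} + 46394\right) \left(\sqrt{20765 + K{\left(-44,-17 \right)}} - 27783\right) = \left(206 + 46394\right) \left(\sqrt{20765 + 2 \left(-17\right)^{2}} - 27783\right) = 46600 \left(\sqrt{20765 + 2 \cdot 289} - 27783\right) = 46600 \left(\sqrt{20765 + 578} - 27783\right) = 46600 \left(\sqrt{21343} - 27783\right) = 46600 \left(-27783 + \sqrt{21343}\right) = -1294687800 + 46600 \sqrt{21343}$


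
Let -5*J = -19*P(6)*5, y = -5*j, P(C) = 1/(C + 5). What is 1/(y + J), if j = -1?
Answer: 11/74 ≈ 0.14865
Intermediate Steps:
P(C) = 1/(5 + C)
y = 5 (y = -5*(-1) = 5)
J = 19/11 (J = -(-19/(5 + 6))*5/5 = -(-19/11)*5/5 = -(-19*1/11)*5/5 = -(-19)*5/55 = -⅕*(-95/11) = 19/11 ≈ 1.7273)
1/(y + J) = 1/(5 + 19/11) = 1/(74/11) = 11/74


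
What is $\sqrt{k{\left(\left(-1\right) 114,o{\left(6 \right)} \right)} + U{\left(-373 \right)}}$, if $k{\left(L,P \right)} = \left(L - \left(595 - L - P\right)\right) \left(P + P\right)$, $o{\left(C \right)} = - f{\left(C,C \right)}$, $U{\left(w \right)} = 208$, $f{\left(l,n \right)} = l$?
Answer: $2 \sqrt{2539} \approx 100.78$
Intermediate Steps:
$o{\left(C \right)} = - C$
$k{\left(L,P \right)} = 2 P \left(-595 + P + 2 L\right)$ ($k{\left(L,P \right)} = \left(L + \left(-595 + L + P\right)\right) 2 P = \left(-595 + P + 2 L\right) 2 P = 2 P \left(-595 + P + 2 L\right)$)
$\sqrt{k{\left(\left(-1\right) 114,o{\left(6 \right)} \right)} + U{\left(-373 \right)}} = \sqrt{2 \left(\left(-1\right) 6\right) \left(-595 - 6 + 2 \left(\left(-1\right) 114\right)\right) + 208} = \sqrt{2 \left(-6\right) \left(-595 - 6 + 2 \left(-114\right)\right) + 208} = \sqrt{2 \left(-6\right) \left(-595 - 6 - 228\right) + 208} = \sqrt{2 \left(-6\right) \left(-829\right) + 208} = \sqrt{9948 + 208} = \sqrt{10156} = 2 \sqrt{2539}$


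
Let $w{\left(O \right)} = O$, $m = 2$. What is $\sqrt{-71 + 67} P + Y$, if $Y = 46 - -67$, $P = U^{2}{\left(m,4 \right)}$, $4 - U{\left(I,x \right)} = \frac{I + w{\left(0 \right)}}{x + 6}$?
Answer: $113 + \frac{722 i}{25} \approx 113.0 + 28.88 i$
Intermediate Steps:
$U{\left(I,x \right)} = 4 - \frac{I}{6 + x}$ ($U{\left(I,x \right)} = 4 - \frac{I + 0}{x + 6} = 4 - \frac{I}{6 + x}$)
$P = \frac{361}{25}$ ($P = \left(\frac{24 - 2 + 4 \cdot 4}{6 + 4}\right)^{2} = \left(\frac{24 - 2 + 16}{10}\right)^{2} = \left(\frac{1}{10} \cdot 38\right)^{2} = \left(\frac{19}{5}\right)^{2} = \frac{361}{25} \approx 14.44$)
$Y = 113$ ($Y = 46 + 67 = 113$)
$\sqrt{-71 + 67} P + Y = \sqrt{-71 + 67} \cdot \frac{361}{25} + 113 = \sqrt{-4} \cdot \frac{361}{25} + 113 = 2 i \frac{361}{25} + 113 = \frac{722 i}{25} + 113 = 113 + \frac{722 i}{25}$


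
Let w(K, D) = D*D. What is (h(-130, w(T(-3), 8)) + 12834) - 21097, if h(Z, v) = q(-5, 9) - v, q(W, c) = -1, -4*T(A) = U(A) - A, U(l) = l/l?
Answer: -8328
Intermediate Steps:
U(l) = 1
T(A) = -1/4 + A/4 (T(A) = -(1 - A)/4 = -1/4 + A/4)
w(K, D) = D**2
h(Z, v) = -1 - v
(h(-130, w(T(-3), 8)) + 12834) - 21097 = ((-1 - 1*8**2) + 12834) - 21097 = ((-1 - 1*64) + 12834) - 21097 = ((-1 - 64) + 12834) - 21097 = (-65 + 12834) - 21097 = 12769 - 21097 = -8328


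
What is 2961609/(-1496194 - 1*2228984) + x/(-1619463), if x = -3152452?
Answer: 2315742880163/2010929313138 ≈ 1.1516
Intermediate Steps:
2961609/(-1496194 - 1*2228984) + x/(-1619463) = 2961609/(-1496194 - 1*2228984) - 3152452/(-1619463) = 2961609/(-1496194 - 2228984) - 3152452*(-1/1619463) = 2961609/(-3725178) + 3152452/1619463 = 2961609*(-1/3725178) + 3152452/1619463 = -987203/1241726 + 3152452/1619463 = 2315742880163/2010929313138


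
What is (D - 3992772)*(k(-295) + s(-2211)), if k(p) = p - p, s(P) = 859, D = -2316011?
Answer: -5419244597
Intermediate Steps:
k(p) = 0
(D - 3992772)*(k(-295) + s(-2211)) = (-2316011 - 3992772)*(0 + 859) = -6308783*859 = -5419244597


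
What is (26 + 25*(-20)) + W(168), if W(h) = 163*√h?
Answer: -474 + 326*√42 ≈ 1638.7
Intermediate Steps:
(26 + 25*(-20)) + W(168) = (26 + 25*(-20)) + 163*√168 = (26 - 500) + 163*(2*√42) = -474 + 326*√42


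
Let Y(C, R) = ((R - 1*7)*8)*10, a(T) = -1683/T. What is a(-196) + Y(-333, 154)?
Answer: 2306643/196 ≈ 11769.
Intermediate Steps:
Y(C, R) = -560 + 80*R (Y(C, R) = ((R - 7)*8)*10 = ((-7 + R)*8)*10 = (-56 + 8*R)*10 = -560 + 80*R)
a(-196) + Y(-333, 154) = -1683/(-196) + (-560 + 80*154) = -1683*(-1/196) + (-560 + 12320) = 1683/196 + 11760 = 2306643/196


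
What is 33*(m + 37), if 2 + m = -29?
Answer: 198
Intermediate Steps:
m = -31 (m = -2 - 29 = -31)
33*(m + 37) = 33*(-31 + 37) = 33*6 = 198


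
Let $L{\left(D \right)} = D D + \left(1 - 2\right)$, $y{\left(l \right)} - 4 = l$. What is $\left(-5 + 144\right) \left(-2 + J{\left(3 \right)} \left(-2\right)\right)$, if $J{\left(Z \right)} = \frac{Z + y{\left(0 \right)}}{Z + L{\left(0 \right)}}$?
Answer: $-1251$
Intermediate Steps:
$y{\left(l \right)} = 4 + l$
$L{\left(D \right)} = -1 + D^{2}$ ($L{\left(D \right)} = D^{2} + \left(1 - 2\right) = D^{2} - 1 = -1 + D^{2}$)
$J{\left(Z \right)} = \frac{4 + Z}{-1 + Z}$ ($J{\left(Z \right)} = \frac{Z + \left(4 + 0\right)}{Z - \left(1 - 0^{2}\right)} = \frac{Z + 4}{Z + \left(-1 + 0\right)} = \frac{4 + Z}{Z - 1} = \frac{4 + Z}{-1 + Z}$)
$\left(-5 + 144\right) \left(-2 + J{\left(3 \right)} \left(-2\right)\right) = \left(-5 + 144\right) \left(-2 + \frac{4 + 3}{-1 + 3} \left(-2\right)\right) = 139 \left(-2 + \frac{1}{2} \cdot 7 \left(-2\right)\right) = 139 \left(-2 + \frac{7}{2} \left(-2\right)\right) = 139 \left(-2 - 7\right) = 139 \left(-9\right) = -1251$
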